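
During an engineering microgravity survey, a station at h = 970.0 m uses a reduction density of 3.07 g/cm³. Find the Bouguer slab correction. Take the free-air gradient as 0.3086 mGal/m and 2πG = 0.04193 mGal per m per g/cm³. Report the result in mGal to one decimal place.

124.9

Bouguer slab correction = 0.04193 × 3.07 × 970.0 = 124.9 mGal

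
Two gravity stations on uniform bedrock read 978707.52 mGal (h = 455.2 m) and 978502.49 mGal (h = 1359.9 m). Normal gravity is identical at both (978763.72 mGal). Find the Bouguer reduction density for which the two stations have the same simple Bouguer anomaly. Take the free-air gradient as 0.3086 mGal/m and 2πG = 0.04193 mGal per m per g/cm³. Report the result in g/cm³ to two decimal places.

Δg_obs = 978502.49 − 978707.52 = -205.03 mGal over Δh = 1359.9 − 455.2 = 904.7 m
Equal Bouguer anomalies ⇒ Δg_obs + (0.3086 − 0.04193ρ)·Δh = 0
0.3086 − 0.04193ρ = −Δg_obs/Δh = 0.22663
ρ = (0.3086 − 0.22663) / 0.04193 = 1.95 g/cm³

1.95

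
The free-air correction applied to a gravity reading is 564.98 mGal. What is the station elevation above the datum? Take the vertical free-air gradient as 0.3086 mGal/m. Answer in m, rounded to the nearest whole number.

1831

h = 564.98 / 0.3086 = 1830.78 m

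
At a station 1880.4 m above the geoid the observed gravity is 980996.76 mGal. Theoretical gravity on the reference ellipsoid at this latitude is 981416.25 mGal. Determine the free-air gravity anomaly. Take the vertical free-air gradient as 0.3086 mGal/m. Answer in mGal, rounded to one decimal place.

Free-air correction = 0.3086 × 1880.4 = 580.29 mGal
Free-air anomaly = 980996.76 − 981416.25 + (580.29) = 160.80 mGal

160.8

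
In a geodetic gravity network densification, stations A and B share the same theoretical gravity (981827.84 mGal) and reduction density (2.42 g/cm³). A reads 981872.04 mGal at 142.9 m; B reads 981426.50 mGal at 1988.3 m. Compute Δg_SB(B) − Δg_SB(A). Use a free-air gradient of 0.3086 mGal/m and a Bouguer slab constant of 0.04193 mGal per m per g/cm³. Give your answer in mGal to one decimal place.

-63.3

Δg_SB(A) = 981872.04 − 981827.84 + 0.3086×142.9 − 0.04193×2.42×142.9 = 73.80 mGal
Δg_SB(B) = 981426.50 − 981827.84 + 0.3086×1988.3 − 0.04193×2.42×1988.3 = 10.50 mGal
Difference = 10.50 − (73.80) = -63.30 mGal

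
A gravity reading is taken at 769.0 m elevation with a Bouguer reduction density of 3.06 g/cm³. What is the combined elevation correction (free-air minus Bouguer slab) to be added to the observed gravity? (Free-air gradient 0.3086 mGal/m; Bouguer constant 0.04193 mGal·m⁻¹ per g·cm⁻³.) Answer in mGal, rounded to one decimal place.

138.6

Combined gradient = 0.3086 − 0.04193 × 3.06 = 0.1802942 mGal/m
Combined elevation correction = 0.1802942 × 769.0 = 138.6 mGal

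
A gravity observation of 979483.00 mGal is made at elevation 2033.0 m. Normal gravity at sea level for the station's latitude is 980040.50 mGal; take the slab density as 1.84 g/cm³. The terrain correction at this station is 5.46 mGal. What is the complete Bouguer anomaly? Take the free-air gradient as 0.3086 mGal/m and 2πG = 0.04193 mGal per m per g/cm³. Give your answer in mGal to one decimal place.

-81.5

Free-air correction = 0.3086 × 2033.0 = 627.38 mGal
Free-air anomaly = 979483.00 − 980040.50 + (627.38) = 69.88 mGal
Bouguer slab correction = 0.04193 × 1.84 × 2033.0 = 156.85 mGal
Simple Bouguer anomaly = 69.88 − (156.85) = -86.97 mGal
Complete Bouguer anomaly = -86.97 + 5.46 = -81.51 mGal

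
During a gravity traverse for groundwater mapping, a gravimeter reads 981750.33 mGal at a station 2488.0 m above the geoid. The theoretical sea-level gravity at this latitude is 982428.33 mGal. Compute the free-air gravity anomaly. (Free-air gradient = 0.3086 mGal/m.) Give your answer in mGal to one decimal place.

Free-air correction = 0.3086 × 2488.0 = 767.80 mGal
Free-air anomaly = 981750.33 − 982428.33 + (767.80) = 89.80 mGal

89.8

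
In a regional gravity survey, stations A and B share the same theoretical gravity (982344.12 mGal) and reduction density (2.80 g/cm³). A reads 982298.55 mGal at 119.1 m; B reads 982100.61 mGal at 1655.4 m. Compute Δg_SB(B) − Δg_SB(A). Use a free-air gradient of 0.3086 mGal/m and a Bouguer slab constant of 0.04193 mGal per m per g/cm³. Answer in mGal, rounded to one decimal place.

95.8

Δg_SB(A) = 982298.55 − 982344.12 + 0.3086×119.1 − 0.04193×2.80×119.1 = -22.80 mGal
Δg_SB(B) = 982100.61 − 982344.12 + 0.3086×1655.4 − 0.04193×2.80×1655.4 = 73.00 mGal
Difference = 73.00 − (-22.80) = 95.80 mGal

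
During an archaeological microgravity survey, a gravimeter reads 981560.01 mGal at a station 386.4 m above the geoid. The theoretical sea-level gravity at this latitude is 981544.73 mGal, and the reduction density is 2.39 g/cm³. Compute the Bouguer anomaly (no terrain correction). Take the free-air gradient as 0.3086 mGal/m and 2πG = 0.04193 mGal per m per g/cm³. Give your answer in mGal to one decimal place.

95.8

Free-air correction = 0.3086 × 386.4 = 119.24 mGal
Free-air anomaly = 981560.01 − 981544.73 + (119.24) = 134.52 mGal
Bouguer slab correction = 0.04193 × 2.39 × 386.4 = 38.72 mGal
Simple Bouguer anomaly = 134.52 − (38.72) = 95.80 mGal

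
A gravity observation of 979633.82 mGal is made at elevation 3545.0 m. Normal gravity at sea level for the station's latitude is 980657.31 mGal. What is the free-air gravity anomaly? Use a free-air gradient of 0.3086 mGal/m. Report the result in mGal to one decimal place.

70.5

Free-air correction = 0.3086 × 3545.0 = 1093.99 mGal
Free-air anomaly = 979633.82 − 980657.31 + (1093.99) = 70.50 mGal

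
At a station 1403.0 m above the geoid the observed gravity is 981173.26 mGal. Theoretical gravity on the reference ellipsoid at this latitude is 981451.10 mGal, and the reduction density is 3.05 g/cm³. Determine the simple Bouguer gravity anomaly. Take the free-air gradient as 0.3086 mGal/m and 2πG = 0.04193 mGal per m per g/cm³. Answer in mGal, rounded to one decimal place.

-24.3

Free-air correction = 0.3086 × 1403.0 = 432.97 mGal
Free-air anomaly = 981173.26 − 981451.10 + (432.97) = 155.13 mGal
Bouguer slab correction = 0.04193 × 3.05 × 1403.0 = 179.42 mGal
Simple Bouguer anomaly = 155.13 − (179.42) = -24.29 mGal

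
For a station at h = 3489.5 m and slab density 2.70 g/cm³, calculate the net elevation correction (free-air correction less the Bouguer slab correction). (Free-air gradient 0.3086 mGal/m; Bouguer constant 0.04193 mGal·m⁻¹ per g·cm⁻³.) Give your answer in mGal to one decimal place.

Combined gradient = 0.3086 − 0.04193 × 2.70 = 0.1953890 mGal/m
Combined elevation correction = 0.1953890 × 3489.5 = 681.8 mGal

681.8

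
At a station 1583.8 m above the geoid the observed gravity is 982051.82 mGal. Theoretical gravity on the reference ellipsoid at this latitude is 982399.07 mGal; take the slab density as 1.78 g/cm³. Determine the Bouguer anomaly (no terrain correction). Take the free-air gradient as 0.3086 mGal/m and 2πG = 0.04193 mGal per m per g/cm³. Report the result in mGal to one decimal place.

23.3

Free-air correction = 0.3086 × 1583.8 = 488.76 mGal
Free-air anomaly = 982051.82 − 982399.07 + (488.76) = 141.51 mGal
Bouguer slab correction = 0.04193 × 1.78 × 1583.8 = 118.21 mGal
Simple Bouguer anomaly = 141.51 − (118.21) = 23.30 mGal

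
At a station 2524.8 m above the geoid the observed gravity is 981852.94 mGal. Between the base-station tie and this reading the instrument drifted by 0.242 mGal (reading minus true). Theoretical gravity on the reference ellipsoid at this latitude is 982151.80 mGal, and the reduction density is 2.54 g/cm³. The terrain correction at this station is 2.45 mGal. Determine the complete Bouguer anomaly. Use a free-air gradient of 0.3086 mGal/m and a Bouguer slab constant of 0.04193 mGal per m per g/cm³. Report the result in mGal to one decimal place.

Drift-corrected reading = 981852.94 − (0.242) = 981852.698 mGal
Free-air correction = 0.3086 × 2524.8 = 779.15 mGal
Free-air anomaly = 981852.698 − 982151.80 + (779.15) = 480.048 mGal
Bouguer slab correction = 0.04193 × 2.54 × 2524.8 = 268.90 mGal
Simple Bouguer anomaly = 480.048 − (268.90) = 211.148 mGal
Complete Bouguer anomaly = 211.148 + 2.45 = 213.598 mGal

213.6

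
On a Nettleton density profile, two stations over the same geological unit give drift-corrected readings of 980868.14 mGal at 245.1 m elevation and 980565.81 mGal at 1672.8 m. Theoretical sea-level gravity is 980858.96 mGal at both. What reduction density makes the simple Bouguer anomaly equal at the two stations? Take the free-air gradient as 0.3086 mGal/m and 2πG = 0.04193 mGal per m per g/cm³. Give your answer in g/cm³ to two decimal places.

Δg_obs = 980565.81 − 980868.14 = -302.33 mGal over Δh = 1672.8 − 245.1 = 1427.7 m
Equal Bouguer anomalies ⇒ Δg_obs + (0.3086 − 0.04193ρ)·Δh = 0
0.3086 − 0.04193ρ = −Δg_obs/Δh = 0.21176
ρ = (0.3086 − 0.21176) / 0.04193 = 2.31 g/cm³

2.31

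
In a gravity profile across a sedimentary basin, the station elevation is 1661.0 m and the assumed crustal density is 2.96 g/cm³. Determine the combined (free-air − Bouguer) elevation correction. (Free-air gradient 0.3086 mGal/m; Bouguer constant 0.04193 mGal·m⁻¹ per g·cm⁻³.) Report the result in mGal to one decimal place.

306.4

Combined gradient = 0.3086 − 0.04193 × 2.96 = 0.1844872 mGal/m
Combined elevation correction = 0.1844872 × 1661.0 = 306.4 mGal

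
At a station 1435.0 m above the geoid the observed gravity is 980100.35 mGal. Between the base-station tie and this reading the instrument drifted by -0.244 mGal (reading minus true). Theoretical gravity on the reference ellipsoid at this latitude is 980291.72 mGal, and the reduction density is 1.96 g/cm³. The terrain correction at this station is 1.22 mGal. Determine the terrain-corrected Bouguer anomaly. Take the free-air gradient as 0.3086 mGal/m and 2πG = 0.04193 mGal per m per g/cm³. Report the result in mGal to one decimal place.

Drift-corrected reading = 980100.35 − (-0.244) = 980100.594 mGal
Free-air correction = 0.3086 × 1435.0 = 442.84 mGal
Free-air anomaly = 980100.594 − 980291.72 + (442.84) = 251.714 mGal
Bouguer slab correction = 0.04193 × 1.96 × 1435.0 = 117.93 mGal
Simple Bouguer anomaly = 251.714 − (117.93) = 133.784 mGal
Complete Bouguer anomaly = 133.784 + 1.22 = 135.004 mGal

135.0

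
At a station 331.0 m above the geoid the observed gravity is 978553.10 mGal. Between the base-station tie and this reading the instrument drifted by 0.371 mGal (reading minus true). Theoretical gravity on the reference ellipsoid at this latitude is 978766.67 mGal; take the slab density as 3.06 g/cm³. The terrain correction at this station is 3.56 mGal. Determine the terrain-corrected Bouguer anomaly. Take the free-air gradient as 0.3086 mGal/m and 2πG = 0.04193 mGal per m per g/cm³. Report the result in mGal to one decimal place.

Drift-corrected reading = 978553.10 − (0.371) = 978552.729 mGal
Free-air correction = 0.3086 × 331.0 = 102.15 mGal
Free-air anomaly = 978552.729 − 978766.67 + (102.15) = -111.791 mGal
Bouguer slab correction = 0.04193 × 3.06 × 331.0 = 42.47 mGal
Simple Bouguer anomaly = -111.791 − (42.47) = -154.261 mGal
Complete Bouguer anomaly = -154.261 + 3.56 = -150.701 mGal

-150.7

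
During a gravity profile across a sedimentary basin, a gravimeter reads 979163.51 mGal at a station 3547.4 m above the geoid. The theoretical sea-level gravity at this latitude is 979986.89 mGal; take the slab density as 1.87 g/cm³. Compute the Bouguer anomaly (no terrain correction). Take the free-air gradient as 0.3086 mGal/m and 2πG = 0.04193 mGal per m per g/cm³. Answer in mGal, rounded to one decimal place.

Free-air correction = 0.3086 × 3547.4 = 1094.73 mGal
Free-air anomaly = 979163.51 − 979986.89 + (1094.73) = 271.35 mGal
Bouguer slab correction = 0.04193 × 1.87 × 3547.4 = 278.15 mGal
Simple Bouguer anomaly = 271.35 − (278.15) = -6.80 mGal

-6.8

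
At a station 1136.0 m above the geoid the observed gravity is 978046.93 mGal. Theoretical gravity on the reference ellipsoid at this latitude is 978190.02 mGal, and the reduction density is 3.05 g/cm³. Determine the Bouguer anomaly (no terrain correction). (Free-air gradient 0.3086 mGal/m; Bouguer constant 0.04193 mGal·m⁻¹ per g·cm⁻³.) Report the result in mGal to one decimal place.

Free-air correction = 0.3086 × 1136.0 = 350.57 mGal
Free-air anomaly = 978046.93 − 978190.02 + (350.57) = 207.48 mGal
Bouguer slab correction = 0.04193 × 3.05 × 1136.0 = 145.28 mGal
Simple Bouguer anomaly = 207.48 − (145.28) = 62.20 mGal

62.2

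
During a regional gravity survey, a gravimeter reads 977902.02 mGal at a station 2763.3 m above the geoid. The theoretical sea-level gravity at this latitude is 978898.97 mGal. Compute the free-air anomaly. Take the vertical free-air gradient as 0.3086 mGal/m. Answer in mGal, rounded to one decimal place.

-144.2

Free-air correction = 0.3086 × 2763.3 = 852.75 mGal
Free-air anomaly = 977902.02 − 978898.97 + (852.75) = -144.20 mGal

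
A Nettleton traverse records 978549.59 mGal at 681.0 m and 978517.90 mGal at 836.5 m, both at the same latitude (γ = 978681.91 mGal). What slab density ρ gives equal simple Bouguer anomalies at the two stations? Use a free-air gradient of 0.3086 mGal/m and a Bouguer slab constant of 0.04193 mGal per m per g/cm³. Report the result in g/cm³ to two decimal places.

2.50

Δg_obs = 978517.90 − 978549.59 = -31.69 mGal over Δh = 836.5 − 681.0 = 155.5 m
Equal Bouguer anomalies ⇒ Δg_obs + (0.3086 − 0.04193ρ)·Δh = 0
0.3086 − 0.04193ρ = −Δg_obs/Δh = 0.20379
ρ = (0.3086 − 0.20379) / 0.04193 = 2.50 g/cm³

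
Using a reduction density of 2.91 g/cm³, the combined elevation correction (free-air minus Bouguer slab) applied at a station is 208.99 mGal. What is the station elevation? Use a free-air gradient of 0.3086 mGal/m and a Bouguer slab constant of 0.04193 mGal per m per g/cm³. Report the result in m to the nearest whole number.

Combined gradient = 0.3086 − 0.04193 × 2.91 = 0.1865837 mGal/m
h = 208.99 / 0.1865837 = 1120.09 m

1120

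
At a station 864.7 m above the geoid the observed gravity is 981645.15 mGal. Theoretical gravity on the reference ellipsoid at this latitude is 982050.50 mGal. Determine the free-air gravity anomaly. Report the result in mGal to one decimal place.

-138.5

Free-air correction = 0.3086 × 864.7 = 266.85 mGal
Free-air anomaly = 981645.15 − 982050.50 + (266.85) = -138.50 mGal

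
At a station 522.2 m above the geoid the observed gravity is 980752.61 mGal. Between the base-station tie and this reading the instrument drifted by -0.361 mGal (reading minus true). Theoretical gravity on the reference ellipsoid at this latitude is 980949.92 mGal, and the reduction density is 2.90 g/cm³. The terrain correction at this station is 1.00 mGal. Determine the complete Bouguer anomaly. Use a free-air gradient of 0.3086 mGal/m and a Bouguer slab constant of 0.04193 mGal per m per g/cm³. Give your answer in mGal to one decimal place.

-98.3

Drift-corrected reading = 980752.61 − (-0.361) = 980752.971 mGal
Free-air correction = 0.3086 × 522.2 = 161.15 mGal
Free-air anomaly = 980752.971 − 980949.92 + (161.15) = -35.799 mGal
Bouguer slab correction = 0.04193 × 2.90 × 522.2 = 63.50 mGal
Simple Bouguer anomaly = -35.799 − (63.50) = -99.299 mGal
Complete Bouguer anomaly = -99.299 + 1.00 = -98.299 mGal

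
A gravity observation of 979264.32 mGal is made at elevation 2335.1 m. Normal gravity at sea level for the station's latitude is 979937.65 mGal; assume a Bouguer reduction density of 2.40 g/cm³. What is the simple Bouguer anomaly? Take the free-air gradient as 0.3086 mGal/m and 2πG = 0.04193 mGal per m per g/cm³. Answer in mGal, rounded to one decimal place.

-187.7

Free-air correction = 0.3086 × 2335.1 = 720.61 mGal
Free-air anomaly = 979264.32 − 979937.65 + (720.61) = 47.28 mGal
Bouguer slab correction = 0.04193 × 2.40 × 2335.1 = 234.99 mGal
Simple Bouguer anomaly = 47.28 − (234.99) = -187.71 mGal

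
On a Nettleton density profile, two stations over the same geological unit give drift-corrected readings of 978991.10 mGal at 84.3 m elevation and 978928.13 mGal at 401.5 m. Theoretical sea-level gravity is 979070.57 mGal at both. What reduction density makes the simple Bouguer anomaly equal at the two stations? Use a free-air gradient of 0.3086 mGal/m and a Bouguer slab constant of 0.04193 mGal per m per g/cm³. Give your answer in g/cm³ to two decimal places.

Δg_obs = 978928.13 − 978991.10 = -62.97 mGal over Δh = 401.5 − 84.3 = 317.2 m
Equal Bouguer anomalies ⇒ Δg_obs + (0.3086 − 0.04193ρ)·Δh = 0
0.3086 − 0.04193ρ = −Δg_obs/Δh = 0.19852
ρ = (0.3086 − 0.19852) / 0.04193 = 2.63 g/cm³

2.63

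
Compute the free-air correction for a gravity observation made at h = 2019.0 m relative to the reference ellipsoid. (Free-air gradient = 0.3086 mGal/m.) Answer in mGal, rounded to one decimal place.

Free-air correction = 0.3086 × 2019.0 = 623.1 mGal

623.1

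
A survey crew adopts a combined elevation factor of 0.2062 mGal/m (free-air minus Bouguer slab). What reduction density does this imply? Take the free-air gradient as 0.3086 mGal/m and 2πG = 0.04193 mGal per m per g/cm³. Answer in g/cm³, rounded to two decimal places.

0.2062 = 0.3086 − 0.04193 × ρ
ρ = (0.3086 − 0.2062) / 0.04193 = 2.44 g/cm³

2.44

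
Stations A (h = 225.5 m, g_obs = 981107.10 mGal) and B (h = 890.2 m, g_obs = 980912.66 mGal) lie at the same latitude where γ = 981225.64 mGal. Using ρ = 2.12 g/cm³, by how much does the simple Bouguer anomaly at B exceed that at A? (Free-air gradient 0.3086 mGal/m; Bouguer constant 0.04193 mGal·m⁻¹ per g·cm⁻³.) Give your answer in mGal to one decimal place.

Δg_SB(A) = 981107.10 − 981225.64 + 0.3086×225.5 − 0.04193×2.12×225.5 = -69.00 mGal
Δg_SB(B) = 980912.66 − 981225.64 + 0.3086×890.2 − 0.04193×2.12×890.2 = -117.40 mGal
Difference = -117.40 − (-69.00) = -48.40 mGal

-48.4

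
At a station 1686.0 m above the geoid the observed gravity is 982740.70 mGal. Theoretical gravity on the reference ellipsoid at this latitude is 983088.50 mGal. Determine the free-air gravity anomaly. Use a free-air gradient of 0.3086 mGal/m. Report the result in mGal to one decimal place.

172.5

Free-air correction = 0.3086 × 1686.0 = 520.30 mGal
Free-air anomaly = 982740.70 − 983088.50 + (520.30) = 172.50 mGal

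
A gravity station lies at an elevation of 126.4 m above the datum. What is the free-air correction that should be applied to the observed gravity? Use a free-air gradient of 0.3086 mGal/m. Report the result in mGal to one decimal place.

Free-air correction = 0.3086 × 126.4 = 39.0 mGal

39.0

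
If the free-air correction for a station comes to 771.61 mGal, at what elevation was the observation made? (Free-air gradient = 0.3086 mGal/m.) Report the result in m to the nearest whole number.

2500

h = 771.61 / 0.3086 = 2500.36 m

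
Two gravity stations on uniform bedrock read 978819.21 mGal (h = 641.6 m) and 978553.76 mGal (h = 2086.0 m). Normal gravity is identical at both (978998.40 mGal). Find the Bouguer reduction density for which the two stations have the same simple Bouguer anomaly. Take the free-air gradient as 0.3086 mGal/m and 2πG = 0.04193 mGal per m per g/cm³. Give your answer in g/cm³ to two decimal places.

Δg_obs = 978553.76 − 978819.21 = -265.45 mGal over Δh = 2086.0 − 641.6 = 1444.4 m
Equal Bouguer anomalies ⇒ Δg_obs + (0.3086 − 0.04193ρ)·Δh = 0
0.3086 − 0.04193ρ = −Δg_obs/Δh = 0.18378
ρ = (0.3086 − 0.18378) / 0.04193 = 2.98 g/cm³

2.98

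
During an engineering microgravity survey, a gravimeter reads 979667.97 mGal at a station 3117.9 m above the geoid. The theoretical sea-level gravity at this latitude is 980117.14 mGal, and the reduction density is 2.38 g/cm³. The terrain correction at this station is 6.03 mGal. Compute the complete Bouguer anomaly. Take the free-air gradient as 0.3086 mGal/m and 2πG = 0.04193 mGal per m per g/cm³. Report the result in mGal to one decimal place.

Free-air correction = 0.3086 × 3117.9 = 962.18 mGal
Free-air anomaly = 979667.97 − 980117.14 + (962.18) = 513.01 mGal
Bouguer slab correction = 0.04193 × 2.38 × 3117.9 = 311.15 mGal
Simple Bouguer anomaly = 513.01 − (311.15) = 201.86 mGal
Complete Bouguer anomaly = 201.86 + 6.03 = 207.89 mGal

207.9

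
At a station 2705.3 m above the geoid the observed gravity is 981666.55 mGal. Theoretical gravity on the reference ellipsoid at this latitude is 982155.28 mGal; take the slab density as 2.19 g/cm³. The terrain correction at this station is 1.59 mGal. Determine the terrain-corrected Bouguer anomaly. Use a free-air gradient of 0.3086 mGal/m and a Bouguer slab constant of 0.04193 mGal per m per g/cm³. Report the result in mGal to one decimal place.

99.3

Free-air correction = 0.3086 × 2705.3 = 834.86 mGal
Free-air anomaly = 981666.55 − 982155.28 + (834.86) = 346.13 mGal
Bouguer slab correction = 0.04193 × 2.19 × 2705.3 = 248.42 mGal
Simple Bouguer anomaly = 346.13 − (248.42) = 97.71 mGal
Complete Bouguer anomaly = 97.71 + 1.59 = 99.30 mGal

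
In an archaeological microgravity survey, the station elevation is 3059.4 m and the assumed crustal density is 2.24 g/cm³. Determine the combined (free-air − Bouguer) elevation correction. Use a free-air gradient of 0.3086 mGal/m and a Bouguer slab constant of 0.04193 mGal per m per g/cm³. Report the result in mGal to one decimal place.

656.8

Combined gradient = 0.3086 − 0.04193 × 2.24 = 0.2146768 mGal/m
Combined elevation correction = 0.2146768 × 3059.4 = 656.8 mGal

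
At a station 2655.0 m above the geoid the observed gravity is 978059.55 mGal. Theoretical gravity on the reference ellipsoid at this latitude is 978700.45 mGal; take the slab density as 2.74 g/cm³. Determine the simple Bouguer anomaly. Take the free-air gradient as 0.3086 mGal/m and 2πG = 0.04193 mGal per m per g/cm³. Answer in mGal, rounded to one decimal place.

Free-air correction = 0.3086 × 2655.0 = 819.33 mGal
Free-air anomaly = 978059.55 − 978700.45 + (819.33) = 178.43 mGal
Bouguer slab correction = 0.04193 × 2.74 × 2655.0 = 305.03 mGal
Simple Bouguer anomaly = 178.43 − (305.03) = -126.60 mGal

-126.6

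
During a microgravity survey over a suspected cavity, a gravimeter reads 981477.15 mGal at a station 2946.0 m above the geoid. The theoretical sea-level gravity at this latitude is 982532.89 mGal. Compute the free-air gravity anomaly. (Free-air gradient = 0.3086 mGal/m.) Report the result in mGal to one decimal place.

-146.6

Free-air correction = 0.3086 × 2946.0 = 909.14 mGal
Free-air anomaly = 981477.15 − 982532.89 + (909.14) = -146.60 mGal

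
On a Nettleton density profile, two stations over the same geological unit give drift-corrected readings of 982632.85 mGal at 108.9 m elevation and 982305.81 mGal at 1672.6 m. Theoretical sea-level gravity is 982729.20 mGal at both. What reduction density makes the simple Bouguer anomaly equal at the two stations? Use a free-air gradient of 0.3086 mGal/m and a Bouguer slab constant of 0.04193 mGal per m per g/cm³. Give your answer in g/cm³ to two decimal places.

2.37

Δg_obs = 982305.81 − 982632.85 = -327.04 mGal over Δh = 1672.6 − 108.9 = 1563.7 m
Equal Bouguer anomalies ⇒ Δg_obs + (0.3086 − 0.04193ρ)·Δh = 0
0.3086 − 0.04193ρ = −Δg_obs/Δh = 0.20914
ρ = (0.3086 − 0.20914) / 0.04193 = 2.37 g/cm³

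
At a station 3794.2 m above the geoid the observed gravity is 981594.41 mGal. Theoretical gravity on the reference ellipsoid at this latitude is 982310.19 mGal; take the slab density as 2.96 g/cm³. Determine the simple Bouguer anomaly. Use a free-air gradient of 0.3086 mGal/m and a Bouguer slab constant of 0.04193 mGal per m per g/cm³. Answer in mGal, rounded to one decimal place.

Free-air correction = 0.3086 × 3794.2 = 1170.89 mGal
Free-air anomaly = 981594.41 − 982310.19 + (1170.89) = 455.11 mGal
Bouguer slab correction = 0.04193 × 2.96 × 3794.2 = 470.91 mGal
Simple Bouguer anomaly = 455.11 − (470.91) = -15.80 mGal

-15.8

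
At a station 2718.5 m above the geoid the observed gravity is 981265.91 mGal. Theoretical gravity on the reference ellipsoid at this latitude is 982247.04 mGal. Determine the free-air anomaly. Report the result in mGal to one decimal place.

-142.2

Free-air correction = 0.3086 × 2718.5 = 838.93 mGal
Free-air anomaly = 981265.91 − 982247.04 + (838.93) = -142.20 mGal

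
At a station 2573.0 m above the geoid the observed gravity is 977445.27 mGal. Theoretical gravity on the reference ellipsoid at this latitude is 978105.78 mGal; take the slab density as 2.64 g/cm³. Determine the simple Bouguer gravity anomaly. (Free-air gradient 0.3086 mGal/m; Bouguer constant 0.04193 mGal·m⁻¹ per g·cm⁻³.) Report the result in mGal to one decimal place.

Free-air correction = 0.3086 × 2573.0 = 794.03 mGal
Free-air anomaly = 977445.27 − 978105.78 + (794.03) = 133.52 mGal
Bouguer slab correction = 0.04193 × 2.64 × 2573.0 = 284.82 mGal
Simple Bouguer anomaly = 133.52 − (284.82) = -151.30 mGal

-151.3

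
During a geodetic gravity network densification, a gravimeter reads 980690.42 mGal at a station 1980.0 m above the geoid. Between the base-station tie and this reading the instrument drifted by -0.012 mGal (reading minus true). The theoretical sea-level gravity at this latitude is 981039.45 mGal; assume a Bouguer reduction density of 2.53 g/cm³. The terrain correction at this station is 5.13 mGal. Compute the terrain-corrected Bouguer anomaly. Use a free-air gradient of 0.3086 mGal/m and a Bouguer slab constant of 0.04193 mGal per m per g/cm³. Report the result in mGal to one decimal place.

Drift-corrected reading = 980690.42 − (-0.012) = 980690.432 mGal
Free-air correction = 0.3086 × 1980.0 = 611.03 mGal
Free-air anomaly = 980690.432 − 981039.45 + (611.03) = 262.012 mGal
Bouguer slab correction = 0.04193 × 2.53 × 1980.0 = 210.04 mGal
Simple Bouguer anomaly = 262.012 − (210.04) = 51.972 mGal
Complete Bouguer anomaly = 51.972 + 5.13 = 57.102 mGal

57.1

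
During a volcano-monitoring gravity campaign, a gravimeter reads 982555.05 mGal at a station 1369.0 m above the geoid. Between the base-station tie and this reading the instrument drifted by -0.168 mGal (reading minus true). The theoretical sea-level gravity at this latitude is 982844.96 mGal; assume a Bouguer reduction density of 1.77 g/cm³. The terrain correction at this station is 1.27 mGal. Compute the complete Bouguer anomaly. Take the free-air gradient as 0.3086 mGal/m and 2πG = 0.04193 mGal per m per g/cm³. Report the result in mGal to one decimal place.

32.4

Drift-corrected reading = 982555.05 − (-0.168) = 982555.218 mGal
Free-air correction = 0.3086 × 1369.0 = 422.47 mGal
Free-air anomaly = 982555.218 − 982844.96 + (422.47) = 132.728 mGal
Bouguer slab correction = 0.04193 × 1.77 × 1369.0 = 101.60 mGal
Simple Bouguer anomaly = 132.728 − (101.60) = 31.128 mGal
Complete Bouguer anomaly = 31.128 + 1.27 = 32.398 mGal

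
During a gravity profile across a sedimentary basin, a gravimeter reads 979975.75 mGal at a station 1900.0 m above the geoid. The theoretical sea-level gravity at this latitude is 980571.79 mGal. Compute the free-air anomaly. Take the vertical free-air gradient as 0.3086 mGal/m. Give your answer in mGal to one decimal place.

Free-air correction = 0.3086 × 1900.0 = 586.34 mGal
Free-air anomaly = 979975.75 − 980571.79 + (586.34) = -9.70 mGal

-9.7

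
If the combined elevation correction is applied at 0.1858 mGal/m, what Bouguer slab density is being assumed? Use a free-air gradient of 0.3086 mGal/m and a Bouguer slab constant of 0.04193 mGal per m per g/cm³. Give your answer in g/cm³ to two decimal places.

2.93

0.1858 = 0.3086 − 0.04193 × ρ
ρ = (0.3086 − 0.1858) / 0.04193 = 2.93 g/cm³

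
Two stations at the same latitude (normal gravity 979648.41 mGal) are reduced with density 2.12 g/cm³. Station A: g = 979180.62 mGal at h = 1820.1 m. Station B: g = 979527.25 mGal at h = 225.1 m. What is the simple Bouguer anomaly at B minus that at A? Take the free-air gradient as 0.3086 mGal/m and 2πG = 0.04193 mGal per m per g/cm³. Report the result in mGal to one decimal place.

Δg_SB(A) = 979180.62 − 979648.41 + 0.3086×1820.1 − 0.04193×2.12×1820.1 = -67.90 mGal
Δg_SB(B) = 979527.25 − 979648.41 + 0.3086×225.1 − 0.04193×2.12×225.1 = -71.70 mGal
Difference = -71.70 − (-67.90) = -3.80 mGal

-3.8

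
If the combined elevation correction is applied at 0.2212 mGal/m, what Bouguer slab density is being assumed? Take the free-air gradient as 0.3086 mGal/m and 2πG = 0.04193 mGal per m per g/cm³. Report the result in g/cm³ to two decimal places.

0.2212 = 0.3086 − 0.04193 × ρ
ρ = (0.3086 − 0.2212) / 0.04193 = 2.08 g/cm³

2.08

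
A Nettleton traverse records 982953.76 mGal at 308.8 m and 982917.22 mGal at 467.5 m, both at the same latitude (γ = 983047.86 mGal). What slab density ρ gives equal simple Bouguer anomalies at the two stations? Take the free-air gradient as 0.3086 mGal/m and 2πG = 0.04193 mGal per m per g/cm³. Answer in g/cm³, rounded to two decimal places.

Δg_obs = 982917.22 − 982953.76 = -36.54 mGal over Δh = 467.5 − 308.8 = 158.7 m
Equal Bouguer anomalies ⇒ Δg_obs + (0.3086 − 0.04193ρ)·Δh = 0
0.3086 − 0.04193ρ = −Δg_obs/Δh = 0.23025
ρ = (0.3086 − 0.23025) / 0.04193 = 1.87 g/cm³

1.87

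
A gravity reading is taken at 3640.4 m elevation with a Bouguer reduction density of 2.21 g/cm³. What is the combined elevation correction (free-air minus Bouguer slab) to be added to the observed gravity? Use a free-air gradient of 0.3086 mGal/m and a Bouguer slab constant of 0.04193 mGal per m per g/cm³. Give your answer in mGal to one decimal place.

786.1

Combined gradient = 0.3086 − 0.04193 × 2.21 = 0.2159347 mGal/m
Combined elevation correction = 0.2159347 × 3640.4 = 786.1 mGal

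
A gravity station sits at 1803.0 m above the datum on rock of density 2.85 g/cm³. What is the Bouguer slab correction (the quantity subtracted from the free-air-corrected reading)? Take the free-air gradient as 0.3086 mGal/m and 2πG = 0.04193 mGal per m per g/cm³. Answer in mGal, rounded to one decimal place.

Bouguer slab correction = 0.04193 × 2.85 × 1803.0 = 215.5 mGal

215.5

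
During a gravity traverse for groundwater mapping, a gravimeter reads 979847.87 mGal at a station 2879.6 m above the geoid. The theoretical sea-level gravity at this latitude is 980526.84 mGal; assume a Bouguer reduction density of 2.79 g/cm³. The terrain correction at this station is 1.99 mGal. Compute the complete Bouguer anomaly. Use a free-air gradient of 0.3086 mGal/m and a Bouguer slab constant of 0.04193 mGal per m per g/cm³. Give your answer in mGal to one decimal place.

Free-air correction = 0.3086 × 2879.6 = 888.64 mGal
Free-air anomaly = 979847.87 − 980526.84 + (888.64) = 209.67 mGal
Bouguer slab correction = 0.04193 × 2.79 × 2879.6 = 336.87 mGal
Simple Bouguer anomaly = 209.67 − (336.87) = -127.20 mGal
Complete Bouguer anomaly = -127.20 + 1.99 = -125.21 mGal

-125.2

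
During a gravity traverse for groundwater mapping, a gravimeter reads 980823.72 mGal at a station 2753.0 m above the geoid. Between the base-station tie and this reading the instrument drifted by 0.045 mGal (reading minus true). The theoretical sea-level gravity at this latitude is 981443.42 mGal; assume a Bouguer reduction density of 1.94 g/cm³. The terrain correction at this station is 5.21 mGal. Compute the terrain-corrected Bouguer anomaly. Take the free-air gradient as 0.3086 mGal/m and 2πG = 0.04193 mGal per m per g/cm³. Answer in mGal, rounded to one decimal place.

11.1

Drift-corrected reading = 980823.72 − (0.045) = 980823.675 mGal
Free-air correction = 0.3086 × 2753.0 = 849.58 mGal
Free-air anomaly = 980823.675 − 981443.42 + (849.58) = 229.835 mGal
Bouguer slab correction = 0.04193 × 1.94 × 2753.0 = 223.94 mGal
Simple Bouguer anomaly = 229.835 − (223.94) = 5.895 mGal
Complete Bouguer anomaly = 5.895 + 5.21 = 11.105 mGal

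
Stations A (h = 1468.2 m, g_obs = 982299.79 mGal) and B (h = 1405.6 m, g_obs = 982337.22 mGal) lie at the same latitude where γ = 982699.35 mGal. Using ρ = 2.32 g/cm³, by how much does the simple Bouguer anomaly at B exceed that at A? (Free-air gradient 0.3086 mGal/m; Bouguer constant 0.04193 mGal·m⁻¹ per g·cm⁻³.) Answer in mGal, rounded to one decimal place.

24.2

Δg_SB(A) = 982299.79 − 982699.35 + 0.3086×1468.2 − 0.04193×2.32×1468.2 = -89.30 mGal
Δg_SB(B) = 982337.22 − 982699.35 + 0.3086×1405.6 − 0.04193×2.32×1405.6 = -65.10 mGal
Difference = -65.10 − (-89.30) = 24.20 mGal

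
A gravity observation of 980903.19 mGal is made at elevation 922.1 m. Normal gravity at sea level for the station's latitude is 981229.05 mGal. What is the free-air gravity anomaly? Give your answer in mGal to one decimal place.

Free-air correction = 0.3086 × 922.1 = 284.56 mGal
Free-air anomaly = 980903.19 − 981229.05 + (284.56) = -41.30 mGal

-41.3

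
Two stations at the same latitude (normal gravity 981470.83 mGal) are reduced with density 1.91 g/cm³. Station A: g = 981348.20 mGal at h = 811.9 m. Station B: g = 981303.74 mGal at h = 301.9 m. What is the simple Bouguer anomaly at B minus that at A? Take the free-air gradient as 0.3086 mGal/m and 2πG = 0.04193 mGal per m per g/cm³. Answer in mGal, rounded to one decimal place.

Δg_SB(A) = 981348.20 − 981470.83 + 0.3086×811.9 − 0.04193×1.91×811.9 = 62.90 mGal
Δg_SB(B) = 981303.74 − 981470.83 + 0.3086×301.9 − 0.04193×1.91×301.9 = -98.10 mGal
Difference = -98.10 − (62.90) = -161.00 mGal

-161.0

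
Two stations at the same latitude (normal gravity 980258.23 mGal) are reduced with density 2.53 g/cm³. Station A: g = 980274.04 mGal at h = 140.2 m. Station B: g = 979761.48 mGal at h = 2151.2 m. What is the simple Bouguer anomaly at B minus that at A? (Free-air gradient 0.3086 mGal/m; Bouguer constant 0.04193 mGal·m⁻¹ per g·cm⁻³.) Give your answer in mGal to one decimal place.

-105.3

Δg_SB(A) = 980274.04 − 980258.23 + 0.3086×140.2 − 0.04193×2.53×140.2 = 44.20 mGal
Δg_SB(B) = 979761.48 − 980258.23 + 0.3086×2151.2 − 0.04193×2.53×2151.2 = -61.10 mGal
Difference = -61.10 − (44.20) = -105.30 mGal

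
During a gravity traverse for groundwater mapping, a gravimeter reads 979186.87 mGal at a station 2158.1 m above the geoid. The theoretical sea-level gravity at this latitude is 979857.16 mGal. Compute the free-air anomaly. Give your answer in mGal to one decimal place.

-4.3

Free-air correction = 0.3086 × 2158.1 = 665.99 mGal
Free-air anomaly = 979186.87 − 979857.16 + (665.99) = -4.30 mGal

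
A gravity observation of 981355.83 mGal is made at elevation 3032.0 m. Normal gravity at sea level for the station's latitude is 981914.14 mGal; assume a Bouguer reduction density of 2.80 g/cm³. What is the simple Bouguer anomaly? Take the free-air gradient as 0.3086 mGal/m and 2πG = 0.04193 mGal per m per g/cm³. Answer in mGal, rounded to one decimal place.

21.4

Free-air correction = 0.3086 × 3032.0 = 935.68 mGal
Free-air anomaly = 981355.83 − 981914.14 + (935.68) = 377.37 mGal
Bouguer slab correction = 0.04193 × 2.80 × 3032.0 = 355.97 mGal
Simple Bouguer anomaly = 377.37 − (355.97) = 21.40 mGal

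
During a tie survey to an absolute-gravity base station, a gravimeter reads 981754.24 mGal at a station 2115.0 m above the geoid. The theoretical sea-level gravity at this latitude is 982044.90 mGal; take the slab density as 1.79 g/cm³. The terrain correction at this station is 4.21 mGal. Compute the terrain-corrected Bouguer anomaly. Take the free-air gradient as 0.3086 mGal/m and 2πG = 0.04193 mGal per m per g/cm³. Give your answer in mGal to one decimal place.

207.5

Free-air correction = 0.3086 × 2115.0 = 652.69 mGal
Free-air anomaly = 981754.24 − 982044.90 + (652.69) = 362.03 mGal
Bouguer slab correction = 0.04193 × 1.79 × 2115.0 = 158.74 mGal
Simple Bouguer anomaly = 362.03 − (158.74) = 203.29 mGal
Complete Bouguer anomaly = 203.29 + 4.21 = 207.50 mGal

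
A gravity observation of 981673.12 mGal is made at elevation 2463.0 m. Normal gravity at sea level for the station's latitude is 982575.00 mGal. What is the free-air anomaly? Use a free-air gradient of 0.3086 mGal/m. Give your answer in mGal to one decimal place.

-141.8

Free-air correction = 0.3086 × 2463.0 = 760.08 mGal
Free-air anomaly = 981673.12 − 982575.00 + (760.08) = -141.80 mGal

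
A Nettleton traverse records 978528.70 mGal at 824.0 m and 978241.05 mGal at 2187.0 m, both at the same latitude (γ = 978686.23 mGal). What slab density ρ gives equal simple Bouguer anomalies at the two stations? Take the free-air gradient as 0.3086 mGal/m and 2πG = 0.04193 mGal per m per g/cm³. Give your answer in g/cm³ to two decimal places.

Δg_obs = 978241.05 − 978528.70 = -287.65 mGal over Δh = 2187.0 − 824.0 = 1363.0 m
Equal Bouguer anomalies ⇒ Δg_obs + (0.3086 − 0.04193ρ)·Δh = 0
0.3086 − 0.04193ρ = −Δg_obs/Δh = 0.21104
ρ = (0.3086 − 0.21104) / 0.04193 = 2.33 g/cm³

2.33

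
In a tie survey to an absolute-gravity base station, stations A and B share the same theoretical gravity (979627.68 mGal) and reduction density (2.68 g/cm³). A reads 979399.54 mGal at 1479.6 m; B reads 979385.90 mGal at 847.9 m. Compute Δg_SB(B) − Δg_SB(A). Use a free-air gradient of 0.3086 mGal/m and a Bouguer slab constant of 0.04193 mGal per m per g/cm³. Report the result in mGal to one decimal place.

-137.6

Δg_SB(A) = 979399.54 − 979627.68 + 0.3086×1479.6 − 0.04193×2.68×1479.6 = 62.20 mGal
Δg_SB(B) = 979385.90 − 979627.68 + 0.3086×847.9 − 0.04193×2.68×847.9 = -75.40 mGal
Difference = -75.40 − (62.20) = -137.60 mGal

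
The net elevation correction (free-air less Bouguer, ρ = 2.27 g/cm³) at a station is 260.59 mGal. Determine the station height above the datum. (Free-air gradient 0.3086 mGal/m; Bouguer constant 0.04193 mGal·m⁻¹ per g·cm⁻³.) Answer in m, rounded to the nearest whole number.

Combined gradient = 0.3086 − 0.04193 × 2.27 = 0.2134189 mGal/m
h = 260.59 / 0.2134189 = 1221.03 m

1221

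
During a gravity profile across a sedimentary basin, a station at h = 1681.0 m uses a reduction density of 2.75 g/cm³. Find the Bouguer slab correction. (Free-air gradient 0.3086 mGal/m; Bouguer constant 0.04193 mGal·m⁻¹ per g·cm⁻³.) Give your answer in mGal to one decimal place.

Bouguer slab correction = 0.04193 × 2.75 × 1681.0 = 193.8 mGal

193.8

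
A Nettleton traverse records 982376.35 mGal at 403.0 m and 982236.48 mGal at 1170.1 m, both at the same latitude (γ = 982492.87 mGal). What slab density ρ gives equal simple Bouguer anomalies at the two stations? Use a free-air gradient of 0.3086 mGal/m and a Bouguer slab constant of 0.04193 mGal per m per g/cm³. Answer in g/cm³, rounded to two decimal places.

3.01

Δg_obs = 982236.48 − 982376.35 = -139.87 mGal over Δh = 1170.1 − 403.0 = 767.1 m
Equal Bouguer anomalies ⇒ Δg_obs + (0.3086 − 0.04193ρ)·Δh = 0
0.3086 − 0.04193ρ = −Δg_obs/Δh = 0.18234
ρ = (0.3086 − 0.18234) / 0.04193 = 3.01 g/cm³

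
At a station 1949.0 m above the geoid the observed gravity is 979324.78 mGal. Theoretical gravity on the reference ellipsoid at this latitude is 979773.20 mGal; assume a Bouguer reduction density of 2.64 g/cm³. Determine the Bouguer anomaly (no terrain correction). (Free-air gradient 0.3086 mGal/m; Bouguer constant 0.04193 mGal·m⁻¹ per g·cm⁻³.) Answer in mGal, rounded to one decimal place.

-62.7

Free-air correction = 0.3086 × 1949.0 = 601.46 mGal
Free-air anomaly = 979324.78 − 979773.20 + (601.46) = 153.04 mGal
Bouguer slab correction = 0.04193 × 2.64 × 1949.0 = 215.74 mGal
Simple Bouguer anomaly = 153.04 − (215.74) = -62.70 mGal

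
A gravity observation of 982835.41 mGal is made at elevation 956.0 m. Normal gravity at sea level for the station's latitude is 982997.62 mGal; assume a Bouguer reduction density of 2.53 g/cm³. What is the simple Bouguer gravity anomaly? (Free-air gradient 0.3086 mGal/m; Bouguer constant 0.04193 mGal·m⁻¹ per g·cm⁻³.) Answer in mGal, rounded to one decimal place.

31.4

Free-air correction = 0.3086 × 956.0 = 295.02 mGal
Free-air anomaly = 982835.41 − 982997.62 + (295.02) = 132.81 mGal
Bouguer slab correction = 0.04193 × 2.53 × 956.0 = 101.42 mGal
Simple Bouguer anomaly = 132.81 − (101.42) = 31.39 mGal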